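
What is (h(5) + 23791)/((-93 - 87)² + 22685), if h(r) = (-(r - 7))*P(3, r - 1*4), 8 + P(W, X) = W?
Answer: 23781/55085 ≈ 0.43171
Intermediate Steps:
P(W, X) = -8 + W
h(r) = -35 + 5*r (h(r) = (-(r - 7))*(-8 + 3) = -(-7 + r)*(-5) = (7 - r)*(-5) = -35 + 5*r)
(h(5) + 23791)/((-93 - 87)² + 22685) = ((-35 + 5*5) + 23791)/((-93 - 87)² + 22685) = ((-35 + 25) + 23791)/((-180)² + 22685) = (-10 + 23791)/(32400 + 22685) = 23781/55085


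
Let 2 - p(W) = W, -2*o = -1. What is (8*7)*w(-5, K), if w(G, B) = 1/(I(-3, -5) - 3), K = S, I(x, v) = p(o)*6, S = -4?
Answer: 28/3 ≈ 9.3333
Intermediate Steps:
o = 1/2 (o = -1/2*(-1) = 1/2 ≈ 0.50000)
p(W) = 2 - W
I(x, v) = 9 (I(x, v) = (2 - 1*1/2)*6 = (2 - 1/2)*6 = (3/2)*6 = 9)
K = -4
w(G, B) = 1/6 (w(G, B) = 1/(9 - 3) = 1/6)
(8*7)*w(-5, K) = (8*7)*(1/6) = 56*(1/6) = 28/3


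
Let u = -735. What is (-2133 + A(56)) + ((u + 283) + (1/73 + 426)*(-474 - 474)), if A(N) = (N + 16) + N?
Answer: -29661213/73 ≈ -4.0632e+5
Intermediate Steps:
A(N) = 16 + 2*N (A(N) = (16 + N) + N = 16 + 2*N)
(-2133 + A(56)) + ((u + 283) + (1/73 + 426)*(-474 - 474)) = (-2133 + (16 + 2*56)) + ((-735 + 283) + (1/73 + 426)*(-474 - 474)) = (-2133 + (16 + 112)) + (-452 + (1/73 + 426)*(-948)) = (-2133 + 128) + (-452 + (31099/73)*(-948)) = -2005 + (-452 - 29481852/73) = -2005 - 29514848/73 = -29661213/73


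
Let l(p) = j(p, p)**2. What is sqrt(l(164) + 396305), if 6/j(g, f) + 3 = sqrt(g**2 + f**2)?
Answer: sqrt(396305 + 36/(3 - 164*sqrt(2))**2) ≈ 629.53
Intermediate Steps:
j(g, f) = 6/(-3 + sqrt(f**2 + g**2)) (j(g, f) = 6/(-3 + sqrt(g**2 + f**2)) = 6/(-3 + sqrt(f**2 + g**2)))
l(p) = 36/(-3 + sqrt(2)*sqrt(p**2))**2 (l(p) = (6/(-3 + sqrt(p**2 + p**2)))**2 = (6/(-3 + sqrt(2*p**2)))**2 = (6/(-3 + sqrt(2)*sqrt(p**2)))**2 = 36/(-3 + sqrt(2)*sqrt(p**2))**2)
sqrt(l(164) + 396305) = sqrt(36/(-3 + sqrt(2)*sqrt(164**2))**2 + 396305) = sqrt(36/(-3 + sqrt(2)*sqrt(26896))**2 + 396305) = sqrt(36/(-3 + sqrt(2)*164)**2 + 396305) = sqrt(36/(-3 + 164*sqrt(2))**2 + 396305) = sqrt(396305 + 36/(-3 + 164*sqrt(2))**2)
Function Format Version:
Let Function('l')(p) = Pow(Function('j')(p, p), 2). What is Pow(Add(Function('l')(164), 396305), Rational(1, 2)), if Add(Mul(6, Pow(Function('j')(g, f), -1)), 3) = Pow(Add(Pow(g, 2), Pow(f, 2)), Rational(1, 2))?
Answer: Pow(Add(396305, Mul(36, Pow(Add(3, Mul(-164, Pow(2, Rational(1, 2)))), -2))), Rational(1, 2)) ≈ 629.53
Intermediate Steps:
Function('j')(g, f) = Mul(6, Pow(Add(-3, Pow(Add(Pow(f, 2), Pow(g, 2)), Rational(1, 2))), -1)) (Function('j')(g, f) = Mul(6, Pow(Add(-3, Pow(Add(Pow(g, 2), Pow(f, 2)), Rational(1, 2))), -1)) = Mul(6, Pow(Add(-3, Pow(Add(Pow(f, 2), Pow(g, 2)), Rational(1, 2))), -1)))
Function('l')(p) = Mul(36, Pow(Add(-3, Mul(Pow(2, Rational(1, 2)), Pow(Pow(p, 2), Rational(1, 2)))), -2)) (Function('l')(p) = Pow(Mul(6, Pow(Add(-3, Pow(Add(Pow(p, 2), Pow(p, 2)), Rational(1, 2))), -1)), 2) = Pow(Mul(6, Pow(Add(-3, Pow(Mul(2, Pow(p, 2)), Rational(1, 2))), -1)), 2) = Pow(Mul(6, Pow(Add(-3, Mul(Pow(2, Rational(1, 2)), Pow(Pow(p, 2), Rational(1, 2)))), -1)), 2) = Mul(36, Pow(Add(-3, Mul(Pow(2, Rational(1, 2)), Pow(Pow(p, 2), Rational(1, 2)))), -2)))
Pow(Add(Function('l')(164), 396305), Rational(1, 2)) = Pow(Add(Mul(36, Pow(Add(-3, Mul(Pow(2, Rational(1, 2)), Pow(Pow(164, 2), Rational(1, 2)))), -2)), 396305), Rational(1, 2)) = Pow(Add(Mul(36, Pow(Add(-3, Mul(Pow(2, Rational(1, 2)), Pow(26896, Rational(1, 2)))), -2)), 396305), Rational(1, 2)) = Pow(Add(Mul(36, Pow(Add(-3, Mul(Pow(2, Rational(1, 2)), 164)), -2)), 396305), Rational(1, 2)) = Pow(Add(Mul(36, Pow(Add(-3, Mul(164, Pow(2, Rational(1, 2)))), -2)), 396305), Rational(1, 2)) = Pow(Add(396305, Mul(36, Pow(Add(-3, Mul(164, Pow(2, Rational(1, 2)))), -2))), Rational(1, 2))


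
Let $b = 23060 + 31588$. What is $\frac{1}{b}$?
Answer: $\frac{1}{54648} \approx 1.8299 \cdot 10^{-5}$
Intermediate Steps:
$b = 54648$
$\frac{1}{b} = \frac{1}{54648}$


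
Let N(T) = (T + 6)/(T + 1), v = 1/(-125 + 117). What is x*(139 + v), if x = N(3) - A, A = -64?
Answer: 294415/32 ≈ 9200.5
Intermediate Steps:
v = -⅛ (v = 1/(-8) = -⅛ ≈ -0.12500)
N(T) = (6 + T)/(1 + T)
x = 265/4 (x = (6 + 3)/(1 + 3) - 1*(-64) = 9/4 + 64 = 265/4 ≈ 66.250)
x*(139 + v) = 265*(139 - ⅛)/4 = (265/4)*(1111/8) = 294415/32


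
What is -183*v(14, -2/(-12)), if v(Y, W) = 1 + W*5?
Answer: -671/2 ≈ -335.50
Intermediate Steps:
v(Y, W) = 1 + 5*W
-183*v(14, -2/(-12)) = -183*(1 + 5*(-2/(-12))) = -183*(1 + 5*(-2*(-1/12))) = -183*(1 + 5*(⅙)) = -183*(1 + ⅚) = -183*11/6 = -671/2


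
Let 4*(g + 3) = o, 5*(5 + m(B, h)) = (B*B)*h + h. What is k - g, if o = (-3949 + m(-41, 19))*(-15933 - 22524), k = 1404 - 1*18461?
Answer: 117093209/5 ≈ 2.3419e+7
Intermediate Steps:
k = -17057 (k = 1404 - 18461 = -17057)
m(B, h) = -5 + h/5 + h*B²/5 (m(B, h) = -5 + ((B*B)*h + h)/5 = -5 + (B²*h + h)/5 = -5 + (h*B² + h)/5 = -5 + (h + h*B²)/5 = -5 + (h/5 + h*B²/5) = -5 + h/5 + h*B²/5)
o = -468713916/5 (o = (-3949 + (-5 + (⅕)*19 + (⅕)*19*(-41)²))*(-15933 - 22524) = (-3949 + (-5 + 19/5 + (⅕)*19*1681))*(-38457) = (-3949 + (-5 + 19/5 + 31939/5))*(-38457) = (-3949 + 31933/5)*(-38457) = (12188/5)*(-38457) = -468713916/5 ≈ -9.3743e+7)
g = -117178494/5 (g = -3 + (¼)*(-468713916/5) = -3 - 117178479/5 = -117178494/5 ≈ -2.3436e+7)
k - g = -17057 - 1*(-117178494/5) = -17057 + 117178494/5 = 117093209/5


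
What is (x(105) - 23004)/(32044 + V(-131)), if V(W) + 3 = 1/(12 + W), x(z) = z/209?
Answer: -572119989/796891502 ≈ -0.71794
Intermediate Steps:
x(z) = z/209 (x(z) = z*(1/209) = z/209)
V(W) = -3 + 1/(12 + W)
(x(105) - 23004)/(32044 + V(-131)) = ((1/209)*105 - 23004)/(32044 + (-35 - 3*(-131))/(12 - 131)) = (105/209 - 23004)/(32044 + (-35 + 393)/(-119)) = -4807731/(209*(32044 - 1/119*358)) = -4807731/(209*(32044 - 358/119)) = -4807731/(209*3812878/119) = -4807731/209*119/3812878 = -572119989/796891502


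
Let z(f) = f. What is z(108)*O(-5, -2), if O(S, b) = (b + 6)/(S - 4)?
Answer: -48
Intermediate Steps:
O(S, b) = (6 + b)/(-4 + S)
z(108)*O(-5, -2) = 108*((6 - 2)/(-4 - 5)) = 108*(4/(-9)) = 108*(-⅑*4) = 108*(-4/9) = -48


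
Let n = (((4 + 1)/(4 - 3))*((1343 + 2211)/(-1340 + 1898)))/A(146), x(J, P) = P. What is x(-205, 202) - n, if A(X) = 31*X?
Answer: 255067423/1262754 ≈ 201.99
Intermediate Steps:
n = 8885/1262754 (n = (((4 + 1)/(4 - 3))*((1343 + 2211)/(-1340 + 1898)))/((31*146)) = ((5/1)*(3554/558))/4526 = ((5*1)*(3554*(1/558)))*(1/4526) = (5*(1777/279))*(1/4526) = (8885/279)*(1/4526) = 8885/1262754 ≈ 0.0070362)
x(-205, 202) - n = 202 - 1*8885/1262754 = 202 - 8885/1262754 = 255067423/1262754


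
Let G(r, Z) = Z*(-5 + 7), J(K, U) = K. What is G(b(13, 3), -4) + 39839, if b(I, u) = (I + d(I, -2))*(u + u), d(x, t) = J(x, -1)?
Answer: 39831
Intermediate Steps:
d(x, t) = x
b(I, u) = 4*I*u (b(I, u) = (I + I)*(u + u) = (2*I)*(2*u) = 4*I*u)
G(r, Z) = 2*Z (G(r, Z) = Z*2 = 2*Z)
G(b(13, 3), -4) + 39839 = 2*(-4) + 39839 = -8 + 39839 = 39831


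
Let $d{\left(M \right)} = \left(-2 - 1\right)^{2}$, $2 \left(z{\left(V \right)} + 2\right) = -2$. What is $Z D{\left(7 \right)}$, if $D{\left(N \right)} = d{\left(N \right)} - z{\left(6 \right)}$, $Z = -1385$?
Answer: $-16620$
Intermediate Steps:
$z{\left(V \right)} = -3$ ($z{\left(V \right)} = -2 + \frac{1}{2} \left(-2\right) = -2 - 1 = -3$)
$d{\left(M \right)} = 9$ ($d{\left(M \right)} = \left(-3\right)^{2} = 9$)
$D{\left(N \right)} = 12$ ($D{\left(N \right)} = 9 - -3 = 9 + 3 = 12$)
$Z D{\left(7 \right)} = \left(-1385\right) 12 = -16620$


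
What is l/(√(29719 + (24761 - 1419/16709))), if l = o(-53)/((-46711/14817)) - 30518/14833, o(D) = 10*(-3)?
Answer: 738270076*√285044969/390054257474739 ≈ 0.031956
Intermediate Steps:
o(D) = -30
l = 738270076/98980609 (l = -30/((-46711/14817)) - 30518/14833 = -30/((-46711*1/14817)) - 30518*1/14833 = -30/(-46711/14817) - 30518/14833 = -30*(-14817/46711) - 30518/14833 = 444510/46711 - 30518/14833 = 738270076/98980609 ≈ 7.4587)
l/(√(29719 + (24761 - 1419/16709))) = 738270076/(98980609*(√(29719 + (24761 - 1419/16709)))) = 738270076/(98980609*(√(29719 + (24761 - 1*129/1519)))) = 738270076/(98980609*(√(29719 + (24761 - 129/1519)))) = 738270076/(98980609*(√(29719 + 37611830/1519))) = 738270076/(98980609*(√(82754991/1519))) = 738270076/(98980609*((3*√285044969/217))) = 738270076*(7*√285044969/27584997)/98980609 = 738270076*√285044969/390054257474739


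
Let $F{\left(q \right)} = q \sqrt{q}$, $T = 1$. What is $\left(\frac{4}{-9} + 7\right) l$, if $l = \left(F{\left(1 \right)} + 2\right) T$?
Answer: $\frac{59}{3} \approx 19.667$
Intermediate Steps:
$F{\left(q \right)} = q^{\frac{3}{2}}$
$l = 3$ ($l = \left(1^{\frac{3}{2}} + 2\right) 1 = \left(1 + 2\right) 1 = 3 \cdot 1 = 3$)
$\left(\frac{4}{-9} + 7\right) l = \left(\frac{4}{-9} + 7\right) 3 = \left(4 \left(- \frac{1}{9}\right) + 7\right) 3 = \left(- \frac{4}{9} + 7\right) 3 = \frac{59}{9} \cdot 3 = \frac{59}{3}$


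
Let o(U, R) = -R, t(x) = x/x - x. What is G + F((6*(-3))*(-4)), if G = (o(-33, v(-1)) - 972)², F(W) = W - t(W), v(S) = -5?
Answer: 935232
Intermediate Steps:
t(x) = 1 - x
F(W) = -1 + 2*W (F(W) = W - (1 - W) = W + (-1 + W) = -1 + 2*W)
G = 935089 (G = (-1*(-5) - 972)² = (5 - 972)² = (-967)² = 935089)
G + F((6*(-3))*(-4)) = 935089 + (-1 + 2*((6*(-3))*(-4))) = 935089 + (-1 + 2*(-18*(-4))) = 935089 + (-1 + 2*72) = 935089 + (-1 + 144) = 935089 + 143 = 935232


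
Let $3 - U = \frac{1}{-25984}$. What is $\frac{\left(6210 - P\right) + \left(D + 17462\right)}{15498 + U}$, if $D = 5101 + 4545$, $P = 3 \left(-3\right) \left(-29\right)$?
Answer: $\frac{858953088}{402777985} \approx 2.1326$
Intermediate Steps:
$P = 261$ ($P = \left(-9\right) \left(-29\right) = 261$)
$D = 9646$
$U = \frac{77953}{25984}$ ($U = 3 - \frac{1}{-25984} = 3 - - \frac{1}{25984} = 3 + \frac{1}{25984} = \frac{77953}{25984} \approx 3.0$)
$\frac{\left(6210 - P\right) + \left(D + 17462\right)}{15498 + U} = \frac{\left(6210 - 261\right) + \left(9646 + 17462\right)}{15498 + \frac{77953}{25984}} = \frac{\left(6210 - 261\right) + 27108}{\frac{402777985}{25984}} = \left(5949 + 27108\right) \frac{25984}{402777985} = 33057 \cdot \frac{25984}{402777985} = \frac{858953088}{402777985}$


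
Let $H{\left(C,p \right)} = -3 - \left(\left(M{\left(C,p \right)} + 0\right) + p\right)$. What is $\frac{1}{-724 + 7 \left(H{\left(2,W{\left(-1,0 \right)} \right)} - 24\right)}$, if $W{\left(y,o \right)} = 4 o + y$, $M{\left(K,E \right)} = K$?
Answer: $- \frac{1}{920} \approx -0.001087$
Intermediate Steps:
$W{\left(y,o \right)} = y + 4 o$
$H{\left(C,p \right)} = -3 - C - p$ ($H{\left(C,p \right)} = -3 - \left(\left(C + 0\right) + p\right) = -3 - \left(C + p\right) = -3 - C - p$)
$\frac{1}{-724 + 7 \left(H{\left(2,W{\left(-1,0 \right)} \right)} - 24\right)} = \frac{1}{-724 + 7 \left(\left(-3 - 2 - \left(-1 + 4 \cdot 0\right)\right) - 24\right)} = \frac{1}{-724 + 7 \left(\left(-3 - 2 - \left(-1 + 0\right)\right) - 24\right)} = \frac{1}{-724 + 7 \left(\left(-3 - 2 - -1\right) - 24\right)} = \frac{1}{-724 + 7 \left(\left(-3 - 2 + 1\right) - 24\right)} = \frac{1}{-724 + 7 \left(-4 - 24\right)} = \frac{1}{-724 + 7 \left(-28\right)} = \frac{1}{-724 - 196} = \frac{1}{-920} = - \frac{1}{920}$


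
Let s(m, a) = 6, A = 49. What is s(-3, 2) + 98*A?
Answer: 4808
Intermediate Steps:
s(-3, 2) + 98*A = 6 + 98*49 = 6 + 4802 = 4808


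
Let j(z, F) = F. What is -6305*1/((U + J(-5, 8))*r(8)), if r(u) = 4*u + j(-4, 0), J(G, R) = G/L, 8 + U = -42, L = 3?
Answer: 3783/992 ≈ 3.8135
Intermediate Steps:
U = -50 (U = -8 - 42 = -50)
J(G, R) = G/3
r(u) = 4*u (r(u) = 4*u + 0 = 4*u)
-6305*1/((U + J(-5, 8))*r(8)) = -6305*1/(32*(-50 + (⅓)*(-5))) = -6305*1/(32*(-50 - 5/3)) = -6305/((-155/3*32)) = -6305/(-4960/3) = -6305*(-3/4960) = 3783/992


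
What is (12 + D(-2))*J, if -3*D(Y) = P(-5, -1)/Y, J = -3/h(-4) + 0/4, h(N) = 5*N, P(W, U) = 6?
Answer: 39/20 ≈ 1.9500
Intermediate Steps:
J = 3/20 (J = -3/(5*(-4)) + 0/4 = -3/(-20) + 0*(¼) = -3*(-1/20) + 0 = 3/20 + 0 = 3/20 ≈ 0.15000)
D(Y) = -2/Y
(12 + D(-2))*J = (12 - 2/(-2))*(3/20) = (12 - 2*(-½))*(3/20) = (12 + 1)*(3/20) = 13*(3/20) = 39/20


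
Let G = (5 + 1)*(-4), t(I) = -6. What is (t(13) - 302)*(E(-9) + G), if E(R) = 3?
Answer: 6468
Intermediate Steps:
G = -24 (G = 6*(-4) = -24)
(t(13) - 302)*(E(-9) + G) = (-6 - 302)*(3 - 24) = -308*(-21) = 6468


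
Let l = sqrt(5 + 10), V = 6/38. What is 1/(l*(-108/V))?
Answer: -sqrt(15)/10260 ≈ -0.00037748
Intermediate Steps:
V = 3/19 (V = 6*(1/38) = 3/19 ≈ 0.15789)
l = sqrt(15) ≈ 3.8730
1/(l*(-108/V)) = 1/(sqrt(15)*(-108/3/19)) = 1/(sqrt(15)*(-108*19/3)) = 1/(sqrt(15)*(-684)) = 1/(-684*sqrt(15)) = -sqrt(15)/10260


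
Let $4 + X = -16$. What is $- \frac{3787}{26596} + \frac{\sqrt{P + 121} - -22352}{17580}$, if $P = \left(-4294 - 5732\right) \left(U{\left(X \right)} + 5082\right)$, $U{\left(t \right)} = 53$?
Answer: $\frac{131974583}{116889420} + \frac{i \sqrt{51483389}}{17580} \approx 1.1291 + 0.40815 i$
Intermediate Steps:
$X = -20$ ($X = -4 - 16 = -20$)
$P = -51483510$ ($P = \left(-4294 - 5732\right) \left(53 + 5082\right) = \left(-10026\right) 5135 = -51483510$)
$- \frac{3787}{26596} + \frac{\sqrt{P + 121} - -22352}{17580} = - \frac{3787}{26596} + \frac{\sqrt{-51483510 + 121} - -22352}{17580} = \left(-3787\right) \frac{1}{26596} + \left(\sqrt{-51483389} + 22352\right) \frac{1}{17580} = - \frac{3787}{26596} + \left(i \sqrt{51483389} + 22352\right) \frac{1}{17580} = - \frac{3787}{26596} + \left(22352 + i \sqrt{51483389}\right) \frac{1}{17580} = - \frac{3787}{26596} + \left(\frac{5588}{4395} + \frac{i \sqrt{51483389}}{17580}\right) = \frac{131974583}{116889420} + \frac{i \sqrt{51483389}}{17580}$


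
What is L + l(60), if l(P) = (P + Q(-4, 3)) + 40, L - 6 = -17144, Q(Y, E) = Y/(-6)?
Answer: -51112/3 ≈ -17037.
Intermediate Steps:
Q(Y, E) = -Y/6 (Q(Y, E) = Y*(-⅙) = -Y/6)
L = -17138 (L = 6 - 17144 = -17138)
l(P) = 122/3 + P (l(P) = (P - ⅙*(-4)) + 40 = (P + ⅔) + 40 = (⅔ + P) + 40 = 122/3 + P)
L + l(60) = -17138 + (122/3 + 60) = -17138 + 302/3 = -51112/3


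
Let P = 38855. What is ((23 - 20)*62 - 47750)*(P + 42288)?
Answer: -3859485652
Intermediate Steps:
((23 - 20)*62 - 47750)*(P + 42288) = ((23 - 20)*62 - 47750)*(38855 + 42288) = (3*62 - 47750)*81143 = (186 - 47750)*81143 = -47564*81143 = -3859485652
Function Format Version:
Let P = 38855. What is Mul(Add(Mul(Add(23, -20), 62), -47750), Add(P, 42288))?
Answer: -3859485652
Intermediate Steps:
Mul(Add(Mul(Add(23, -20), 62), -47750), Add(P, 42288)) = Mul(Add(Mul(Add(23, -20), 62), -47750), Add(38855, 42288)) = Mul(Add(Mul(3, 62), -47750), 81143) = Mul(Add(186, -47750), 81143) = Mul(-47564, 81143) = -3859485652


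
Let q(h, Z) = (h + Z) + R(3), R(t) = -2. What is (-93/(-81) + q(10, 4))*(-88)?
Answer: -31240/27 ≈ -1157.0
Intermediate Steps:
q(h, Z) = -2 + Z + h (q(h, Z) = (h + Z) - 2 = (Z + h) - 2 = -2 + Z + h)
(-93/(-81) + q(10, 4))*(-88) = (-93/(-81) + (-2 + 4 + 10))*(-88) = (-93*(-1/81) + 12)*(-88) = (31/27 + 12)*(-88) = (355/27)*(-88) = -31240/27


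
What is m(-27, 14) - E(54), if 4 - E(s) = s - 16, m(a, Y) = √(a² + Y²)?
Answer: 34 + 5*√37 ≈ 64.414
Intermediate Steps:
m(a, Y) = √(Y² + a²)
E(s) = 20 - s (E(s) = 4 - (s - 16) = 4 - (-16 + s) = 4 + (16 - s) = 20 - s)
m(-27, 14) - E(54) = √(14² + (-27)²) - (20 - 1*54) = √(196 + 729) - (20 - 54) = √925 - 1*(-34) = 5*√37 + 34 = 34 + 5*√37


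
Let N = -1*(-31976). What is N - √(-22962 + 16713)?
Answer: 31976 - I*√6249 ≈ 31976.0 - 79.051*I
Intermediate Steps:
N = 31976
N - √(-22962 + 16713) = 31976 - √(-22962 + 16713) = 31976 - √(-6249) = 31976 - I*√6249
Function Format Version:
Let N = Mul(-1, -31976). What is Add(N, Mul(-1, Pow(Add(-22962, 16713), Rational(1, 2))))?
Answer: Add(31976, Mul(-1, I, Pow(6249, Rational(1, 2)))) ≈ Add(31976., Mul(-79.051, I))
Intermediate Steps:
N = 31976
Add(N, Mul(-1, Pow(Add(-22962, 16713), Rational(1, 2)))) = Add(31976, Mul(-1, Pow(Add(-22962, 16713), Rational(1, 2)))) = Add(31976, Mul(-1, Pow(-6249, Rational(1, 2)))) = Add(31976, Mul(-1, Mul(I, Pow(6249, Rational(1, 2))))) = Add(31976, Mul(-1, I, Pow(6249, Rational(1, 2))))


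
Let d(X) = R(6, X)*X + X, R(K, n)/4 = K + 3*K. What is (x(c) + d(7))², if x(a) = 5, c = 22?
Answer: 467856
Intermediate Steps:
R(K, n) = 16*K (R(K, n) = 4*(K + 3*K) = 4*(4*K) = 16*K)
d(X) = 97*X (d(X) = (16*6)*X + X = 96*X + X = 97*X)
(x(c) + d(7))² = (5 + 97*7)² = (5 + 679)² = 684² = 467856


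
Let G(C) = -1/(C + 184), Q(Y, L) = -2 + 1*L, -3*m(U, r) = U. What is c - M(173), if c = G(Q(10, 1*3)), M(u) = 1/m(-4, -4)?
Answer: -559/740 ≈ -0.75541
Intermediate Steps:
m(U, r) = -U/3
Q(Y, L) = -2 + L
G(C) = -1/(184 + C)
M(u) = 3/4 (M(u) = 1/(-1/3*(-4)) = 1/(4/3) = 3/4)
c = -1/185 (c = -1/(184 + (-2 + 1*3)) = -1/(184 + (-2 + 3)) = -1/(184 + 1) = -1/185 ≈ -0.0054054)
c - M(173) = -1/185 - 1*3/4 = -1/185 - 3/4 = -559/740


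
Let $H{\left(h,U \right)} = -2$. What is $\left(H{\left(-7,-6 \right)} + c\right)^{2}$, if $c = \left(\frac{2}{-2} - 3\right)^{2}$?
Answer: $196$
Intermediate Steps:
$c = 16$ ($c = \left(2 \left(- \frac{1}{2}\right) - 3\right)^{2} = \left(-1 - 3\right)^{2} = \left(-4\right)^{2} = 16$)
$\left(H{\left(-7,-6 \right)} + c\right)^{2} = \left(-2 + 16\right)^{2} = 14^{2} = 196$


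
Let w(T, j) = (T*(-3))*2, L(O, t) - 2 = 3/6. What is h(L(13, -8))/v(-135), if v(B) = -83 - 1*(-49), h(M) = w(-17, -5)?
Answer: -3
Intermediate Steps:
L(O, t) = 5/2 (L(O, t) = 2 + 3/6 = 2 + 3*(1/6) = 2 + 1/2 = 5/2)
w(T, j) = -6*T (w(T, j) = -3*T*2 = -6*T)
h(M) = 102 (h(M) = -6*(-17) = 102)
v(B) = -34 (v(B) = -83 + 49 = -34)
h(L(13, -8))/v(-135) = 102/(-34) = 102*(-1/34) = -3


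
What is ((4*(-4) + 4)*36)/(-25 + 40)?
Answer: -144/5 ≈ -28.800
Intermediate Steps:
((4*(-4) + 4)*36)/(-25 + 40) = ((-16 + 4)*36)/15 = -12*36*(1/15) = -432*1/15 = -144/5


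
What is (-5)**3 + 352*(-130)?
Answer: -45885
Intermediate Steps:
(-5)**3 + 352*(-130) = -125 - 45760 = -45885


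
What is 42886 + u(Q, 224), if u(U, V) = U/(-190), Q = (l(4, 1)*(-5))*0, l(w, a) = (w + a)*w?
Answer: 42886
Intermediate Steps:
l(w, a) = w*(a + w) (l(w, a) = (a + w)*w = w*(a + w))
Q = 0 (Q = ((4*(1 + 4))*(-5))*0 = ((4*5)*(-5))*0 = (20*(-5))*0 = -100*0 = 0)
u(U, V) = -U/190 (u(U, V) = U*(-1/190) = -U/190)
42886 + u(Q, 224) = 42886 - 1/190*0 = 42886 + 0 = 42886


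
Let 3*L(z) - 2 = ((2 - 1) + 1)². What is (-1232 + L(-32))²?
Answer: 1512900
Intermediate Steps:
L(z) = 2 (L(z) = ⅔ + ((2 - 1) + 1)²/3 = ⅔ + (1 + 1)²/3 = ⅔ + (⅓)*2² = ⅔ + (⅓)*4 = ⅔ + 4/3 = 2)
(-1232 + L(-32))² = (-1232 + 2)² = (-1230)² = 1512900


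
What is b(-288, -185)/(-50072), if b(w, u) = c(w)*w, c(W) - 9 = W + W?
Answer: -20412/6259 ≈ -3.2612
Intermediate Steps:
c(W) = 9 + 2*W (c(W) = 9 + (W + W) = 9 + 2*W)
b(w, u) = w*(9 + 2*w) (b(w, u) = (9 + 2*w)*w = w*(9 + 2*w))
b(-288, -185)/(-50072) = -288*(9 + 2*(-288))/(-50072) = -288*(9 - 576)*(-1/50072) = -288*(-567)*(-1/50072) = 163296*(-1/50072) = -20412/6259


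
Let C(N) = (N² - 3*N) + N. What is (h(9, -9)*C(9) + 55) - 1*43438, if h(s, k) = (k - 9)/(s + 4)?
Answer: -565113/13 ≈ -43470.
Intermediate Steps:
h(s, k) = (-9 + k)/(4 + s)
C(N) = N² - 2*N
(h(9, -9)*C(9) + 55) - 1*43438 = (((-9 - 9)/(4 + 9))*(9*(-2 + 9)) + 55) - 1*43438 = ((-18/13)*(9*7) + 55) - 43438 = (((1/13)*(-18))*63 + 55) - 43438 = (-18/13*63 + 55) - 43438 = (-1134/13 + 55) - 43438 = -419/13 - 43438 = -565113/13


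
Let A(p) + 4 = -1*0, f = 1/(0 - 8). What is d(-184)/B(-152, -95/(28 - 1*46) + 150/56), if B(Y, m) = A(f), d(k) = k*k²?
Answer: 1557376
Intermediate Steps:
f = -⅛ (f = 1/(-8) = -⅛ ≈ -0.12500)
d(k) = k³
A(p) = -4 (A(p) = -4 - 1*0 = -4 + 0 = -4)
B(Y, m) = -4
d(-184)/B(-152, -95/(28 - 1*46) + 150/56) = (-184)³/(-4) = -6229504*(-¼) = 1557376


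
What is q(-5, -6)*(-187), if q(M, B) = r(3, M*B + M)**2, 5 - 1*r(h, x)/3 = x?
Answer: -673200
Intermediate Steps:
r(h, x) = 15 - 3*x
q(M, B) = (15 - 3*M - 3*B*M)**2 (q(M, B) = (15 - 3*(M*B + M))**2 = (15 - 3*(B*M + M))**2 = (15 - 3*(M + B*M))**2 = (15 + (-3*M - 3*B*M))**2 = (15 - 3*M - 3*B*M)**2)
q(-5, -6)*(-187) = (9*(-5 - 5*(1 - 6))**2)*(-187) = (9*(-5 - 5*(-5))**2)*(-187) = (9*(-5 + 25)**2)*(-187) = (9*20**2)*(-187) = (9*400)*(-187) = 3600*(-187) = -673200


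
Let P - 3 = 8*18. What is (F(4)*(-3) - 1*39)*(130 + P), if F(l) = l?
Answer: -14127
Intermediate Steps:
P = 147 (P = 3 + 8*18 = 3 + 144 = 147)
(F(4)*(-3) - 1*39)*(130 + P) = (4*(-3) - 1*39)*(130 + 147) = (-12 - 39)*277 = -51*277 = -14127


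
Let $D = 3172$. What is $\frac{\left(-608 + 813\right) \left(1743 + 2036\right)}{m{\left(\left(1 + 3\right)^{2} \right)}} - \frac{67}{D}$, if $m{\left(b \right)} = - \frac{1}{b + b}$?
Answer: $- \frac{78634641347}{3172} \approx -2.479 \cdot 10^{7}$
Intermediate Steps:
$m{\left(b \right)} = - \frac{1}{2 b}$
$\frac{\left(-608 + 813\right) \left(1743 + 2036\right)}{m{\left(\left(1 + 3\right)^{2} \right)}} - \frac{67}{D} = \frac{\left(-608 + 813\right) \left(1743 + 2036\right)}{\left(- \frac{1}{2}\right) \frac{1}{\left(1 + 3\right)^{2}}} - \frac{67}{3172} = \frac{205 \cdot 3779}{\left(- \frac{1}{2}\right) \frac{1}{4^{2}}} - \frac{67}{3172} = \frac{774695}{\left(- \frac{1}{2}\right) \frac{1}{16}} - \frac{67}{3172} = \frac{774695}{- \frac{1}{32}} - \frac{67}{3172} = 774695 \left(-32\right) - \frac{67}{3172} = -24790240 - \frac{67}{3172} = - \frac{78634641347}{3172}$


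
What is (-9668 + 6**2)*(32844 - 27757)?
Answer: -48997984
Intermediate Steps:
(-9668 + 6**2)*(32844 - 27757) = (-9668 + 36)*5087 = -9632*5087 = -48997984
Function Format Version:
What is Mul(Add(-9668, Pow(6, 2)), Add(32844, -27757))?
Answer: -48997984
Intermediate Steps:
Mul(Add(-9668, Pow(6, 2)), Add(32844, -27757)) = Mul(Add(-9668, 36), 5087) = Mul(-9632, 5087) = -48997984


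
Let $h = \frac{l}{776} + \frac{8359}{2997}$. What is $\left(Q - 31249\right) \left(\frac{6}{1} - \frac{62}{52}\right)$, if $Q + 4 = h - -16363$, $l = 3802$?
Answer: $- \frac{166400840875}{2325672} \approx -71550.0$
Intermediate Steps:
$h = \frac{8940589}{1162836}$ ($h = \frac{3802}{776} + \frac{8359}{2997} = 3802 \cdot \frac{1}{776} + 8359 \cdot \frac{1}{2997} = \frac{1901}{388} + \frac{8359}{2997} = \frac{8940589}{1162836} \approx 7.6886$)
$Q = \frac{19031774713}{1162836}$ ($Q = -4 + \left(\frac{8940589}{1162836} - -16363\right) = -4 + \left(\frac{8940589}{1162836} + 16363\right) = -4 + \frac{19036426057}{1162836} = \frac{19031774713}{1162836} \approx 16367.0$)
$\left(Q - 31249\right) \left(\frac{6}{1} - \frac{62}{52}\right) = \left(\frac{19031774713}{1162836} - 31249\right) \left(\frac{6}{1} - \frac{62}{52}\right) = \left(\frac{19031774713}{1162836} - 31249\right) \left(6 \cdot 1 - \frac{31}{26}\right) = - \frac{17305687451 \left(6 - \frac{31}{26}\right)}{1162836} = \left(- \frac{17305687451}{1162836}\right) \frac{125}{26} = - \frac{166400840875}{2325672}$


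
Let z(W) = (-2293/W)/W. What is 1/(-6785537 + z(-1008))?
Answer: -1016064/6894539868661 ≈ -1.4737e-7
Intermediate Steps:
z(W) = -2293/W²
1/(-6785537 + z(-1008)) = 1/(-6785537 - 2293/(-1008)²) = 1/(-6785537 - 2293*1/1016064) = 1/(-6785537 - 2293/1016064) = 1/(-6894539868661/1016064) = -1016064/6894539868661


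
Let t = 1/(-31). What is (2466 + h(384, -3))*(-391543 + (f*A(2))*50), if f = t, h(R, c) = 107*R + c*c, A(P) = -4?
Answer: -528751706379/31 ≈ -1.7056e+10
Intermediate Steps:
h(R, c) = c² + 107*R (h(R, c) = 107*R + c² = c² + 107*R)
t = -1/31 ≈ -0.032258
f = -1/31 ≈ -0.032258
(2466 + h(384, -3))*(-391543 + (f*A(2))*50) = (2466 + ((-3)² + 107*384))*(-391543 - 1/31*(-4)*50) = (2466 + (9 + 41088))*(-391543 + (4/31)*50) = (2466 + 41097)*(-391543 + 200/31) = 43563*(-12137633/31) = -528751706379/31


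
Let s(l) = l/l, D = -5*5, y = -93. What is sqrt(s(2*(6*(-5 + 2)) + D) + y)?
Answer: 2*I*sqrt(23) ≈ 9.5917*I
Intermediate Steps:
D = -25
s(l) = 1
sqrt(s(2*(6*(-5 + 2)) + D) + y) = sqrt(1 - 93) = sqrt(-92) = 2*I*sqrt(23)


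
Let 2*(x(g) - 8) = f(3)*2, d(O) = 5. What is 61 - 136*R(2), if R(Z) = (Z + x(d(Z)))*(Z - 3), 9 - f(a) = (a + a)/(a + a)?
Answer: 2509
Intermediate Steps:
f(a) = 8 (f(a) = 9 - (a + a)/(a + a) = 9 - 2*a/(2*a) = 9 - 2*a*1/(2*a) = 9 - 1*1 = 9 - 1 = 8)
x(g) = 16 (x(g) = 8 + (8*2)/2 = 8 + (½)*16 = 8 + 8 = 16)
R(Z) = (-3 + Z)*(16 + Z) (R(Z) = (Z + 16)*(Z - 3) = (16 + Z)*(-3 + Z) = (-3 + Z)*(16 + Z))
61 - 136*R(2) = 61 - 136*(-48 + 2² + 13*2) = 61 - 136*(-48 + 4 + 26) = 61 - 136*(-18) = 61 + 2448 = 2509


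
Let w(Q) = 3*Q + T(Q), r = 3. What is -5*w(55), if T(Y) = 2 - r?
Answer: -820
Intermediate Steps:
T(Y) = -1 (T(Y) = 2 - 1*3 = 2 - 3 = -1)
w(Q) = -1 + 3*Q (w(Q) = 3*Q - 1 = -1 + 3*Q)
-5*w(55) = -5*(-1 + 3*55) = -5*(-1 + 165) = -5*164 = -820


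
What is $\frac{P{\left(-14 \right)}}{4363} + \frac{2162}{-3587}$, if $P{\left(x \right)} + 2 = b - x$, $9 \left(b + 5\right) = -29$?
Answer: $- \frac{84773296}{140850729} \approx -0.60187$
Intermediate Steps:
$b = - \frac{74}{9}$ ($b = -5 + \frac{1}{9} \left(-29\right) = -5 - \frac{29}{9} = - \frac{74}{9} \approx -8.2222$)
$P{\left(x \right)} = - \frac{92}{9} - x$ ($P{\left(x \right)} = -2 - \left(\frac{74}{9} + x\right) = - \frac{92}{9} - x$)
$\frac{P{\left(-14 \right)}}{4363} + \frac{2162}{-3587} = \frac{- \frac{92}{9} - -14}{4363} + \frac{2162}{-3587} = \left(- \frac{92}{9} + 14\right) \frac{1}{4363} + 2162 \left(- \frac{1}{3587}\right) = \frac{34}{9} \cdot \frac{1}{4363} - \frac{2162}{3587} = \frac{34}{39267} - \frac{2162}{3587} = - \frac{84773296}{140850729}$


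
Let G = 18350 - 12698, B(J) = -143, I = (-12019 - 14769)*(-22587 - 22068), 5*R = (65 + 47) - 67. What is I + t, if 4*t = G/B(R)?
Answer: 171059192607/143 ≈ 1.1962e+9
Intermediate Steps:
R = 9 (R = ((65 + 47) - 67)/5 = (112 - 67)/5 = (⅕)*45 = 9)
I = 1196218140 (I = -26788*(-44655) = 1196218140)
G = 5652
t = -1413/143 (t = (5652/(-143))/4 = (5652*(-1/143))/4 = (¼)*(-5652/143) = -1413/143 ≈ -9.8811)
I + t = 1196218140 - 1413/143 = 171059192607/143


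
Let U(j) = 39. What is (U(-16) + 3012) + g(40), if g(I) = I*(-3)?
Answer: 2931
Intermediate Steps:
g(I) = -3*I
(U(-16) + 3012) + g(40) = (39 + 3012) - 3*40 = 3051 - 120 = 2931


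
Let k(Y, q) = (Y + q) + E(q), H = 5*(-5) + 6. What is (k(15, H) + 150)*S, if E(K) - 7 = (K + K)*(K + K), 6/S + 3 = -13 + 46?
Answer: 1597/5 ≈ 319.40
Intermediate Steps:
H = -19 (H = -25 + 6 = -19)
S = 1/5 (S = 6/(-3 + (-13 + 46)) = 6/(-3 + 33) = 6/30 = 6*(1/30) = 1/5 ≈ 0.20000)
E(K) = 7 + 4*K**2 (E(K) = 7 + (K + K)*(K + K) = 7 + (2*K)*(2*K) = 7 + 4*K**2)
k(Y, q) = 7 + Y + q + 4*q**2 (k(Y, q) = (Y + q) + (7 + 4*q**2) = 7 + Y + q + 4*q**2)
(k(15, H) + 150)*S = ((7 + 15 - 19 + 4*(-19)**2) + 150)*(1/5) = ((7 + 15 - 19 + 4*361) + 150)*(1/5) = ((7 + 15 - 19 + 1444) + 150)*(1/5) = (1447 + 150)*(1/5) = 1597*(1/5) = 1597/5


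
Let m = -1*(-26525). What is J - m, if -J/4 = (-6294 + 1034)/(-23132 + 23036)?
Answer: -160465/6 ≈ -26744.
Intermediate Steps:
m = 26525
J = -1315/6 (J = -4*(-6294 + 1034)/(-23132 + 23036) = -(-21040)/(-96) = -(-21040)*(-1)/96 = -4*1315/24 = -1315/6 ≈ -219.17)
J - m = -1315/6 - 1*26525 = -1315/6 - 26525 = -160465/6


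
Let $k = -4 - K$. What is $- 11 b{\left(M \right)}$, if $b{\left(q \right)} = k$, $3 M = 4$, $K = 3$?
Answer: $77$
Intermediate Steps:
$M = \frac{4}{3}$ ($M = \frac{1}{3} \cdot 4 = \frac{4}{3} \approx 1.3333$)
$k = -7$ ($k = -4 - 3 = -7$)
$b{\left(q \right)} = -7$
$- 11 b{\left(M \right)} = \left(-11\right) \left(-7\right) = 77$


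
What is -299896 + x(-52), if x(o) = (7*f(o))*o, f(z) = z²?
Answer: -1284152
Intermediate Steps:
x(o) = 7*o³ (x(o) = (7*o²)*o = 7*o³)
-299896 + x(-52) = -299896 + 7*(-52)³ = -299896 + 7*(-140608) = -299896 - 984256 = -1284152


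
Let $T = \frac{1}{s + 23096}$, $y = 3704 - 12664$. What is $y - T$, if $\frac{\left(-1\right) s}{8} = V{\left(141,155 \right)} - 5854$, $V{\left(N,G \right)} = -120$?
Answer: $- \frac{635156481}{70888} \approx -8960.0$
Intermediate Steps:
$y = -8960$ ($y = 3704 - 12664 = -8960$)
$s = 47792$ ($s = - 8 \left(-120 - 5854\right) = \left(-8\right) \left(-5974\right) = 47792$)
$T = \frac{1}{70888}$ ($T = \frac{1}{47792 + 23096} = \frac{1}{70888} \approx 1.4107 \cdot 10^{-5}$)
$y - T = -8960 - \frac{1}{70888} = - \frac{635156481}{70888}$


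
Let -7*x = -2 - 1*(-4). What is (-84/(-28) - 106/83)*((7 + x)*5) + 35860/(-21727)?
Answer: 709301175/12623387 ≈ 56.189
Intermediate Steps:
x = -2/7 (x = -(-2 - 1*(-4))/7 = -(-2 + 4)/7 = -1/7*2 = -2/7 ≈ -0.28571)
(-84/(-28) - 106/83)*((7 + x)*5) + 35860/(-21727) = (-84/(-28) - 106/83)*((7 - 2/7)*5) + 35860/(-21727) = (-84*(-1/28) - 106*1/83)*((47/7)*5) + 35860*(-1/21727) = (3 - 106/83)*(235/7) - 35860/21727 = (143/83)*(235/7) - 35860/21727 = 33605/581 - 35860/21727 = 709301175/12623387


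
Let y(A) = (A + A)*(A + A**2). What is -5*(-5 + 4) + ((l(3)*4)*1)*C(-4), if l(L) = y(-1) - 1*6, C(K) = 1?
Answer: -19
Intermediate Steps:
y(A) = 2*A*(A + A**2) (y(A) = (2*A)*(A + A**2) = 2*A*(A + A**2))
l(L) = -6 (l(L) = 2*(-1)**2*(1 - 1) - 1*6 = 2*1*0 - 6 = 0 - 6 = -6)
-5*(-5 + 4) + ((l(3)*4)*1)*C(-4) = -5*(-5 + 4) + (-6*4*1)*1 = -5*(-1) - 24*1*1 = 5 - 24*1 = 5 - 24 = -19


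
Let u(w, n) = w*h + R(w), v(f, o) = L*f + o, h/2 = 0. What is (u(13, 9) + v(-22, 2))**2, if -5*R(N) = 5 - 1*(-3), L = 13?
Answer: 2039184/25 ≈ 81567.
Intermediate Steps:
h = 0 (h = 2*0 = 0)
v(f, o) = o + 13*f (v(f, o) = 13*f + o = o + 13*f)
R(N) = -8/5 (R(N) = -(5 - 1*(-3))/5 = -(5 + 3)/5 = -1/5*8 = -8/5)
u(w, n) = -8/5 (u(w, n) = w*0 - 8/5 = 0 - 8/5 = -8/5)
(u(13, 9) + v(-22, 2))**2 = (-8/5 + (2 + 13*(-22)))**2 = (-8/5 + (2 - 286))**2 = (-8/5 - 284)**2 = (-1428/5)**2 = 2039184/25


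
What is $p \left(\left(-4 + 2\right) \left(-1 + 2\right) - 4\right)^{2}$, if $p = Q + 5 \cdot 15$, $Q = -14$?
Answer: $2196$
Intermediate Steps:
$p = 61$ ($p = -14 + 5 \cdot 15 = -14 + 75 = 61$)
$p \left(\left(-4 + 2\right) \left(-1 + 2\right) - 4\right)^{2} = 61 \left(\left(-4 + 2\right) \left(-1 + 2\right) - 4\right)^{2} = 61 \left(\left(-2\right) 1 - 4\right)^{2} = 61 \left(-2 - 4\right)^{2} = 61 \left(-6\right)^{2} = 61 \cdot 36 = 2196$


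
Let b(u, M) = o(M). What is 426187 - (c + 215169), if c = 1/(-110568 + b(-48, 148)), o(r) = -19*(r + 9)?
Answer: 23961304919/113551 ≈ 2.1102e+5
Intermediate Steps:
o(r) = -171 - 19*r (o(r) = -19*(9 + r) = -171 - 19*r)
b(u, M) = -171 - 19*M
c = -1/113551 (c = 1/(-110568 + (-171 - 19*148)) = 1/(-110568 + (-171 - 2812)) = 1/(-110568 - 2983) = 1/(-113551) = -1/113551 ≈ -8.8066e-6)
426187 - (c + 215169) = 426187 - (-1/113551 + 215169) = 426187 - 1*24432655118/113551 = 426187 - 24432655118/113551 = 23961304919/113551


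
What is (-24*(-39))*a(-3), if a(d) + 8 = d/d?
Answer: -6552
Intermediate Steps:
a(d) = -7 (a(d) = -8 + d/d = -8 + 1 = -7)
(-24*(-39))*a(-3) = -24*(-39)*(-7) = 936*(-7) = -6552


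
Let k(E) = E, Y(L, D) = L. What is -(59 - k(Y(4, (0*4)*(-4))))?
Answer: -55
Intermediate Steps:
-(59 - k(Y(4, (0*4)*(-4)))) = -(59 - 1*4) = -(59 - 4) = -1*55 = -55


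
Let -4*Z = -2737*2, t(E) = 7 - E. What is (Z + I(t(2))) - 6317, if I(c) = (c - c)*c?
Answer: -9897/2 ≈ -4948.5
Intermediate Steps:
Z = 2737/2 (Z = -(-2737)*2/4 = -1/4*(-5474) = 2737/2 ≈ 1368.5)
I(c) = 0 (I(c) = 0*c = 0)
(Z + I(t(2))) - 6317 = (2737/2 + 0) - 6317 = 2737/2 - 6317 = -9897/2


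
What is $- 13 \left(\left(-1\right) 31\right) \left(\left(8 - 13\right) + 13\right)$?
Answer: $3224$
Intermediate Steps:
$- 13 \left(\left(-1\right) 31\right) \left(\left(8 - 13\right) + 13\right) = \left(-13\right) \left(-31\right) \left(-5 + 13\right) = 403 \cdot 8 = 3224$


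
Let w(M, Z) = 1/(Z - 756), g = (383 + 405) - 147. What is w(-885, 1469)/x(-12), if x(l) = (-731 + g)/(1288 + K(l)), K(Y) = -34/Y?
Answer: -1549/77004 ≈ -0.020116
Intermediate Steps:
g = 641 (g = 788 - 147 = 641)
w(M, Z) = 1/(-756 + Z)
x(l) = -90/(1288 - 34/l) (x(l) = (-731 + 641)/(1288 - 34/l) = -90/(1288 - 34/l))
w(-885, 1469)/x(-12) = 1/((-756 + 1469)*((-45*(-12)/(-17 + 644*(-12))))) = 1/(713*((-45*(-12)/(-17 - 7728)))) = 1/(713*((-45*(-12)/(-7745)))) = 1/(713*((-45*(-12)*(-1/7745)))) = 1/(713*(-108/1549)) = (1/713)*(-1549/108) = -1549/77004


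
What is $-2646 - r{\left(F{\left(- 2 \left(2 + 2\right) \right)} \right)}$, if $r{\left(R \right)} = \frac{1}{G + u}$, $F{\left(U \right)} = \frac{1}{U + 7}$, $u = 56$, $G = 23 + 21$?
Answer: $- \frac{264601}{100} \approx -2646.0$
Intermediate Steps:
$G = 44$
$F{\left(U \right)} = \frac{1}{7 + U}$
$r{\left(R \right)} = \frac{1}{100}$ ($r{\left(R \right)} = \frac{1}{44 + 56} = \frac{1}{100}$)
$-2646 - r{\left(F{\left(- 2 \left(2 + 2\right) \right)} \right)} = -2646 - \frac{1}{100} = - \frac{264601}{100}$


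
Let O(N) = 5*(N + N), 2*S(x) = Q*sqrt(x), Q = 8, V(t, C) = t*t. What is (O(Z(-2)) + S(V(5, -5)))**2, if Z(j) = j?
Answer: 0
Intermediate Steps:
V(t, C) = t**2
S(x) = 4*sqrt(x) (S(x) = (8*sqrt(x))/2 = 4*sqrt(x))
O(N) = 10*N (O(N) = 5*(2*N) = 10*N)
(O(Z(-2)) + S(V(5, -5)))**2 = (10*(-2) + 4*sqrt(5**2))**2 = (-20 + 4*sqrt(25))**2 = (-20 + 4*5)**2 = (-20 + 20)**2 = 0**2 = 0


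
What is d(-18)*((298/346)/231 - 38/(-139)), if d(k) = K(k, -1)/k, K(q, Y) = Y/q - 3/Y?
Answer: -7696525/163615788 ≈ -0.047040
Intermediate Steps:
K(q, Y) = -3/Y + Y/q
d(k) = (3 - 1/k)/k (d(k) = (-3/(-1) - 1/k)/k = (-3*(-1) - 1/k)/k = (3 - 1/k)/k)
d(-18)*((298/346)/231 - 38/(-139)) = ((-1 + 3*(-18))/(-18)²)*((298/346)/231 - 38/(-139)) = ((-1 - 54)/324)*((298*(1/346))*(1/231) - 38*(-1/139)) = ((1/324)*(-55))*((149/173)*(1/231) + 38/139) = -55*(149/39963 + 38/139)/324 = -55/324*1539305/5554857 = -7696525/163615788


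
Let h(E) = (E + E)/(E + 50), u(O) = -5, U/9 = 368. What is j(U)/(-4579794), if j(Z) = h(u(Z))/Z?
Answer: 1/68257249776 ≈ 1.4650e-11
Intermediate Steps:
U = 3312 (U = 9*368 = 3312)
h(E) = 2*E/(50 + E) (h(E) = (2*E)/(50 + E) = 2*E/(50 + E))
j(Z) = -2/(9*Z) (j(Z) = (2*(-5)/(50 - 5))/Z = (2*(-5)/45)/Z = (2*(-5)*(1/45))/Z = -2/(9*Z))
j(U)/(-4579794) = -2/9/3312/(-4579794) = -2/9*1/3312*(-1/4579794) = -1/14904*(-1/4579794) = 1/68257249776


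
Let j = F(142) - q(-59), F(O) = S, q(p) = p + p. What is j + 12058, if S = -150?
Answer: 12026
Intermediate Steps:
q(p) = 2*p
F(O) = -150
j = -32 (j = -150 - 2*(-59) = -150 - 1*(-118) = -150 + 118 = -32)
j + 12058 = -32 + 12058 = 12026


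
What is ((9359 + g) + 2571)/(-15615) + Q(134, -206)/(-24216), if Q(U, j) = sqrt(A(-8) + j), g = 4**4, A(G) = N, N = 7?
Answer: -1354/1735 - I*sqrt(199)/24216 ≈ -0.7804 - 0.00058254*I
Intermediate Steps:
A(G) = 7
g = 256
Q(U, j) = sqrt(7 + j)
((9359 + g) + 2571)/(-15615) + Q(134, -206)/(-24216) = ((9359 + 256) + 2571)/(-15615) + sqrt(7 - 206)/(-24216) = (9615 + 2571)*(-1/15615) + sqrt(-199)*(-1/24216) = 12186*(-1/15615) + (I*sqrt(199))*(-1/24216) = -1354/1735 - I*sqrt(199)/24216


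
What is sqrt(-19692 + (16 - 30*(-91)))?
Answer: I*sqrt(16946) ≈ 130.18*I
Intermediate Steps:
sqrt(-19692 + (16 - 30*(-91))) = sqrt(-19692 + (16 + 2730)) = sqrt(-19692 + 2746) = sqrt(-16946) = I*sqrt(16946)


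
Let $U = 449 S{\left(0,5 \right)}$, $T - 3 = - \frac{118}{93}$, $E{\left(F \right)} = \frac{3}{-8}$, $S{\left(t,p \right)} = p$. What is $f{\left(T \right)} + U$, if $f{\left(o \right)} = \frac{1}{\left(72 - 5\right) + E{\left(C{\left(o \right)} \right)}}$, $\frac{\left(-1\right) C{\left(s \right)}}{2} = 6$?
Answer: $\frac{1196593}{533} \approx 2245.0$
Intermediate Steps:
$C{\left(s \right)} = -12$ ($C{\left(s \right)} = \left(-2\right) 6 = -12$)
$E{\left(F \right)} = - \frac{3}{8}$ ($E{\left(F \right)} = 3 \left(- \frac{1}{8}\right) = - \frac{3}{8}$)
$T = \frac{161}{93}$ ($T = 3 - \frac{118}{93} = \frac{161}{93} \approx 1.7312$)
$f{\left(o \right)} = \frac{8}{533}$ ($f{\left(o \right)} = \frac{1}{\left(72 - 5\right) - \frac{3}{8}} = \frac{1}{67 - \frac{3}{8}} = \frac{1}{\frac{533}{8}} = \frac{8}{533}$)
$U = 2245$ ($U = 449 \cdot 5 = 2245$)
$f{\left(T \right)} + U = \frac{8}{533} + 2245 = \frac{1196593}{533}$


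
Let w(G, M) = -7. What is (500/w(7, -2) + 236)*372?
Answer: 428544/7 ≈ 61221.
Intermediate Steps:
(500/w(7, -2) + 236)*372 = (500/(-7) + 236)*372 = (500*(-⅐) + 236)*372 = (-500/7 + 236)*372 = (1152/7)*372 = 428544/7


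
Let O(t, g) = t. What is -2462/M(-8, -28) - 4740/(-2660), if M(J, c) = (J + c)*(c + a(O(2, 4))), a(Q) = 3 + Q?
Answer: -65605/55062 ≈ -1.1915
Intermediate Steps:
M(J, c) = (5 + c)*(J + c) (M(J, c) = (J + c)*(c + (3 + 2)) = (J + c)*(c + 5) = (J + c)*(5 + c) = (5 + c)*(J + c))
-2462/M(-8, -28) - 4740/(-2660) = -2462/((-28)**2 + 5*(-8) + 5*(-28) - 8*(-28)) - 4740/(-2660) = -2462/(784 - 40 - 140 + 224) - 4740*(-1/2660) = -2462/828 + 237/133 = -2462*1/828 + 237/133 = -1231/414 + 237/133 = -65605/55062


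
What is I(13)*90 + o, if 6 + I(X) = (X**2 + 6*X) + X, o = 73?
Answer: 22933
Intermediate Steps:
I(X) = -6 + X**2 + 7*X (I(X) = -6 + ((X**2 + 6*X) + X) = -6 + (X**2 + 7*X) = -6 + X**2 + 7*X)
I(13)*90 + o = (-6 + 13**2 + 7*13)*90 + 73 = (-6 + 169 + 91)*90 + 73 = 254*90 + 73 = 22860 + 73 = 22933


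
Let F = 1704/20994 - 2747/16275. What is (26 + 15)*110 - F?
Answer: 256832464403/56946225 ≈ 4510.1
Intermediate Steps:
F = -4989653/56946225 (F = 1704*(1/20994) - 2747*1/16275 = 284/3499 - 2747/16275 = -4989653/56946225 ≈ -0.087620)
(26 + 15)*110 - F = (26 + 15)*110 - 1*(-4989653/56946225) = 41*110 + 4989653/56946225 = 4510 + 4989653/56946225 = 256832464403/56946225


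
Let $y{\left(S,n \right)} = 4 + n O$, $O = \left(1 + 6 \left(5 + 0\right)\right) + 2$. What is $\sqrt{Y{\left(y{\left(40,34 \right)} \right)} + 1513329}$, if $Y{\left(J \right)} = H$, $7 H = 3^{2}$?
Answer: $\frac{4 \sqrt{4634574}}{7} \approx 1230.2$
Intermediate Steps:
$O = 33$ ($O = \left(1 + 6 \cdot 5\right) + 2 = \left(1 + 30\right) + 2 = 31 + 2 = 33$)
$H = \frac{9}{7}$ ($H = \frac{3^{2}}{7} = \frac{1}{7} \cdot 9 = \frac{9}{7} \approx 1.2857$)
$y{\left(S,n \right)} = 4 + 33 n$ ($y{\left(S,n \right)} = 4 + n 33 = 4 + 33 n$)
$Y{\left(J \right)} = \frac{9}{7}$
$\sqrt{Y{\left(y{\left(40,34 \right)} \right)} + 1513329} = \sqrt{\frac{9}{7} + 1513329} = \sqrt{\frac{10593312}{7}} = \frac{4 \sqrt{4634574}}{7}$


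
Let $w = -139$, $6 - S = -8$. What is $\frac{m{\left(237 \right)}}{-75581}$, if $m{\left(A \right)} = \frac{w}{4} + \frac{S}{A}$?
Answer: $\frac{32887}{71650788} \approx 0.00045899$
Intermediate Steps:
$S = 14$ ($S = 6 - -8 = 6 + 8 = 14$)
$m{\left(A \right)} = - \frac{139}{4} + \frac{14}{A}$
$\frac{m{\left(237 \right)}}{-75581} = \frac{- \frac{139}{4} + \frac{14}{237}}{-75581} = \left(- \frac{139}{4} + 14 \cdot \frac{1}{237}\right) \left(- \frac{1}{75581}\right) = \left(- \frac{139}{4} + \frac{14}{237}\right) \left(- \frac{1}{75581}\right) = \left(- \frac{32887}{948}\right) \left(- \frac{1}{75581}\right) = \frac{32887}{71650788}$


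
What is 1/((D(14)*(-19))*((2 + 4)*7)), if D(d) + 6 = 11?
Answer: -1/3990 ≈ -0.00025063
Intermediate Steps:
D(d) = 5 (D(d) = -6 + 11 = 5)
1/((D(14)*(-19))*((2 + 4)*7)) = 1/((5*(-19))*((2 + 4)*7)) = 1/(-570*7) = 1/(-95*42) = 1/(-3990) = -1/3990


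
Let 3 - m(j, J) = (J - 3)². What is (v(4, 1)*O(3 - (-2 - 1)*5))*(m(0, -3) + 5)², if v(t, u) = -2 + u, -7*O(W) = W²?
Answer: 36288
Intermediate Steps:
m(j, J) = 3 - (-3 + J)² (m(j, J) = 3 - (J - 3)² = 3 - (-3 + J)²)
O(W) = -W²/7
(v(4, 1)*O(3 - (-2 - 1)*5))*(m(0, -3) + 5)² = ((-2 + 1)*(-(3 - (-2 - 1)*5)²/7))*((3 - (-3 - 3)²) + 5)² = (-(-1)*(3 - (-3)*5)²/7)*((3 - 1*(-6)²) + 5)² = (-(-1)*(3 - 1*(-15))²/7)*((3 - 1*36) + 5)² = (-(-1)*(3 + 15)²/7)*((3 - 36) + 5)² = (-(-1)*18²/7)*(-33 + 5)² = -(-1)*324/7*(-28)² = -1*(-324/7)*784 = (324/7)*784 = 36288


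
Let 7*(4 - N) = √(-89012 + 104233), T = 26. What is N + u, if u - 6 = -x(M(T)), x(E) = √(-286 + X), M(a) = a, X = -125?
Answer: 10 - √15221/7 - I*√411 ≈ -7.6248 - 20.273*I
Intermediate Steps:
x(E) = I*√411 (x(E) = √(-286 - 125) = √(-411) = I*√411)
N = 4 - √15221/7 (N = 4 - √(-89012 + 104233)/7 = 4 - √15221/7 ≈ -13.625)
u = 6 - I*√411 ≈ 6.0 - 20.273*I
N + u = (4 - √15221/7) + (6 - I*√411) = 10 - √15221/7 - I*√411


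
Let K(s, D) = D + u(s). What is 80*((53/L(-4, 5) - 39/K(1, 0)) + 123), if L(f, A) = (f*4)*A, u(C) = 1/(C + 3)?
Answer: -2693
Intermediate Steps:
u(C) = 1/(3 + C)
L(f, A) = 4*A*f (L(f, A) = (4*f)*A = 4*A*f)
K(s, D) = D + 1/(3 + s)
80*((53/L(-4, 5) - 39/K(1, 0)) + 123) = 80*((53/((4*5*(-4))) - 39*(3 + 1)/(1 + 0*(3 + 1))) + 123) = 80*((53/(-80) - 39*4/(1 + 0*4)) + 123) = 80*((53*(-1/80) - 39*4/(1 + 0)) + 123) = 80*((-53/80 - 39/((¼)*1)) + 123) = 80*((-53/80 - 39/¼) + 123) = 80*((-53/80 - 39*4) + 123) = 80*((-53/80 - 156) + 123) = 80*(-12533/80 + 123) = 80*(-2693/80) = -2693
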